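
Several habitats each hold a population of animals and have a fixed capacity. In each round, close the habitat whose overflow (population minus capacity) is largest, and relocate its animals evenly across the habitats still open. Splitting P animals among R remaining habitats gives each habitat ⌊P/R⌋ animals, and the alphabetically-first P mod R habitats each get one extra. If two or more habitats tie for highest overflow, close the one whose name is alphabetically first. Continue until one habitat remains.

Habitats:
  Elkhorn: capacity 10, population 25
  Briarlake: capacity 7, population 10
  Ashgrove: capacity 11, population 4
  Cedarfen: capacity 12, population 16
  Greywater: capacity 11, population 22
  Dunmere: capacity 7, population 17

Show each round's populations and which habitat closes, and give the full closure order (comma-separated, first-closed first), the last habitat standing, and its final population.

Round 1: Ashgrove=4 Briarlake=10 Cedarfen=16 Dunmere=17 Elkhorn=25 Greywater=22 → close Elkhorn (overflow 15)
  25÷5 = 5 each, +1 to first 0
Round 2: Ashgrove=9 Briarlake=15 Cedarfen=21 Dunmere=22 Greywater=27 → close Greywater (overflow 16)
  27÷4 = 6 each, +1 to first 3
Round 3: Ashgrove=16 Briarlake=22 Cedarfen=28 Dunmere=28 → close Dunmere (overflow 21)
  28÷3 = 9 each, +1 to first 1
Round 4: Ashgrove=26 Briarlake=31 Cedarfen=37 → close Cedarfen (overflow 25)
  37÷2 = 18 each, +1 to first 1
Round 5: Ashgrove=45 Briarlake=49 → close Briarlake (overflow 42)
  49÷1 = 49 each, +1 to first 0

Closure order: Elkhorn, Greywater, Dunmere, Cedarfen, Briarlake
Last habitat: Ashgrove with 94 animals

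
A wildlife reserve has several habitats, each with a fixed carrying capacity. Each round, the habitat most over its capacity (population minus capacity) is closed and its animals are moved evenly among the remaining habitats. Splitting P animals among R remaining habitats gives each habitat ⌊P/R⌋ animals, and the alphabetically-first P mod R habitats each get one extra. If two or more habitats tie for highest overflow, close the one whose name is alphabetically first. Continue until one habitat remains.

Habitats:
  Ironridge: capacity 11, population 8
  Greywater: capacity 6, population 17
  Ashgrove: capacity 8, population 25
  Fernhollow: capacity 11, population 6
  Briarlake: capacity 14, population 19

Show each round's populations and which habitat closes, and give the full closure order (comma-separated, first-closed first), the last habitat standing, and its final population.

Round 1: Ashgrove=25 Briarlake=19 Fernhollow=6 Greywater=17 Ironridge=8 → close Ashgrove (overflow 17)
  25÷4 = 6 each, +1 to first 1
Round 2: Briarlake=26 Fernhollow=12 Greywater=23 Ironridge=14 → close Greywater (overflow 17)
  23÷3 = 7 each, +1 to first 2
Round 3: Briarlake=34 Fernhollow=20 Ironridge=21 → close Briarlake (overflow 20)
  34÷2 = 17 each, +1 to first 0
Round 4: Fernhollow=37 Ironridge=38 → close Ironridge (overflow 27)
  38÷1 = 38 each, +1 to first 0

Closure order: Ashgrove, Greywater, Briarlake, Ironridge
Last habitat: Fernhollow with 75 animals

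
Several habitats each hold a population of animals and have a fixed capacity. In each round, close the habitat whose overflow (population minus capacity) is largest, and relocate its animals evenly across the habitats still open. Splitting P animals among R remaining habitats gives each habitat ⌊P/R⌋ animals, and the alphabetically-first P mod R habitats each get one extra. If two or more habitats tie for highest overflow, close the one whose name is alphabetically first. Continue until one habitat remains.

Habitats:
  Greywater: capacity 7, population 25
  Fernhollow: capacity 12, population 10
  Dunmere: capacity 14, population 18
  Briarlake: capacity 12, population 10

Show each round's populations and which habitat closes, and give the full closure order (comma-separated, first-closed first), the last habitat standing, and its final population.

Round 1: Briarlake=10 Dunmere=18 Fernhollow=10 Greywater=25 → close Greywater (overflow 18)
  25÷3 = 8 each, +1 to first 1
Round 2: Briarlake=19 Dunmere=26 Fernhollow=18 → close Dunmere (overflow 12)
  26÷2 = 13 each, +1 to first 0
Round 3: Briarlake=32 Fernhollow=31 → close Briarlake (overflow 20)
  32÷1 = 32 each, +1 to first 0

Closure order: Greywater, Dunmere, Briarlake
Last habitat: Fernhollow with 63 animals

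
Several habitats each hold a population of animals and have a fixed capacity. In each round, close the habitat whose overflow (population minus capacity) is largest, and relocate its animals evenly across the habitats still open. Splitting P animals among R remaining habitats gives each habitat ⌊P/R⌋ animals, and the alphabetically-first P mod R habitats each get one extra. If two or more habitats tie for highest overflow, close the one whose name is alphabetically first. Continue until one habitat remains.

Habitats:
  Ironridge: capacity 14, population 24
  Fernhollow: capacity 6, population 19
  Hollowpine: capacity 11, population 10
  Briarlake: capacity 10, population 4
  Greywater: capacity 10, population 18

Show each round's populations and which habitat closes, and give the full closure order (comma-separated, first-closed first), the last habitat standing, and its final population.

Round 1: Briarlake=4 Fernhollow=19 Greywater=18 Hollowpine=10 Ironridge=24 → close Fernhollow (overflow 13)
  19÷4 = 4 each, +1 to first 3
Round 2: Briarlake=9 Greywater=23 Hollowpine=15 Ironridge=28 → close Ironridge (overflow 14)
  28÷3 = 9 each, +1 to first 1
Round 3: Briarlake=19 Greywater=32 Hollowpine=24 → close Greywater (overflow 22)
  32÷2 = 16 each, +1 to first 0
Round 4: Briarlake=35 Hollowpine=40 → close Hollowpine (overflow 29)
  40÷1 = 40 each, +1 to first 0

Closure order: Fernhollow, Ironridge, Greywater, Hollowpine
Last habitat: Briarlake with 75 animals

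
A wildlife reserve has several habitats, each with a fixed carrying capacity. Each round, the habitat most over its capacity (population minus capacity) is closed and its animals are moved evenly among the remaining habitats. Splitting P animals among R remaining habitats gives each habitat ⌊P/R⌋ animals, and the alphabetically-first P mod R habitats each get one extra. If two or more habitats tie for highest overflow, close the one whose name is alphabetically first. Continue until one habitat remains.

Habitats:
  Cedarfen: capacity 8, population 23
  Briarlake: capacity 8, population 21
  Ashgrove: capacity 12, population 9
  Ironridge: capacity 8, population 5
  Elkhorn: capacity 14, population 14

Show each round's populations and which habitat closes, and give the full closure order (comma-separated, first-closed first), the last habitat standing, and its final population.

Round 1: Ashgrove=9 Briarlake=21 Cedarfen=23 Elkhorn=14 Ironridge=5 → close Cedarfen (overflow 15)
  23÷4 = 5 each, +1 to first 3
Round 2: Ashgrove=15 Briarlake=27 Elkhorn=20 Ironridge=10 → close Briarlake (overflow 19)
  27÷3 = 9 each, +1 to first 0
Round 3: Ashgrove=24 Elkhorn=29 Ironridge=19 → close Elkhorn (overflow 15)
  29÷2 = 14 each, +1 to first 1
Round 4: Ashgrove=39 Ironridge=33 → close Ashgrove (overflow 27)
  39÷1 = 39 each, +1 to first 0

Closure order: Cedarfen, Briarlake, Elkhorn, Ashgrove
Last habitat: Ironridge with 72 animals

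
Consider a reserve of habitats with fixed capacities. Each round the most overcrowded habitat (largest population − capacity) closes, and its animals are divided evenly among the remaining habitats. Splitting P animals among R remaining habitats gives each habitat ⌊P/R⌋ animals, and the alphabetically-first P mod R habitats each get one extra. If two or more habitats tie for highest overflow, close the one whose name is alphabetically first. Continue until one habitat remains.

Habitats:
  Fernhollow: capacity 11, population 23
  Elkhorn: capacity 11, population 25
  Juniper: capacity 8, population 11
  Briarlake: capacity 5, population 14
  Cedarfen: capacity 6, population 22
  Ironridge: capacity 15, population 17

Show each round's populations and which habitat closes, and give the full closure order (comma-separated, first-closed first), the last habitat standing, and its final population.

Round 1: Briarlake=14 Cedarfen=22 Elkhorn=25 Fernhollow=23 Ironridge=17 Juniper=11 → close Cedarfen (overflow 16)
  22÷5 = 4 each, +1 to first 2
Round 2: Briarlake=19 Elkhorn=30 Fernhollow=27 Ironridge=21 Juniper=15 → close Elkhorn (overflow 19)
  30÷4 = 7 each, +1 to first 2
Round 3: Briarlake=27 Fernhollow=35 Ironridge=28 Juniper=22 → close Fernhollow (overflow 24)
  35÷3 = 11 each, +1 to first 2
Round 4: Briarlake=39 Ironridge=40 Juniper=33 → close Briarlake (overflow 34)
  39÷2 = 19 each, +1 to first 1
Round 5: Ironridge=60 Juniper=52 → close Ironridge (overflow 45)
  60÷1 = 60 each, +1 to first 0

Closure order: Cedarfen, Elkhorn, Fernhollow, Briarlake, Ironridge
Last habitat: Juniper with 112 animals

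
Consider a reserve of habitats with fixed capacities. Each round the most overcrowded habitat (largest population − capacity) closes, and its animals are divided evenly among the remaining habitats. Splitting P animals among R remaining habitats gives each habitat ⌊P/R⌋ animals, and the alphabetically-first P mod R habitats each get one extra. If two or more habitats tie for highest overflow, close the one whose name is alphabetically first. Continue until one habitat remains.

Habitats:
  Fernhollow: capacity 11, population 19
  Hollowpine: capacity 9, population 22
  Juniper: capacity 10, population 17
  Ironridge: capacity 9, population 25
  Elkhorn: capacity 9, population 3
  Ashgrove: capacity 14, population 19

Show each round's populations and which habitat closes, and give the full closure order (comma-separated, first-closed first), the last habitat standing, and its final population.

Round 1: Ashgrove=19 Elkhorn=3 Fernhollow=19 Hollowpine=22 Ironridge=25 Juniper=17 → close Ironridge (overflow 16)
  25÷5 = 5 each, +1 to first 0
Round 2: Ashgrove=24 Elkhorn=8 Fernhollow=24 Hollowpine=27 Juniper=22 → close Hollowpine (overflow 18)
  27÷4 = 6 each, +1 to first 3
Round 3: Ashgrove=31 Elkhorn=15 Fernhollow=31 Juniper=28 → close Fernhollow (overflow 20)
  31÷3 = 10 each, +1 to first 1
Round 4: Ashgrove=42 Elkhorn=25 Juniper=38 → close Ashgrove (overflow 28)
  42÷2 = 21 each, +1 to first 0
Round 5: Elkhorn=46 Juniper=59 → close Juniper (overflow 49)
  59÷1 = 59 each, +1 to first 0

Closure order: Ironridge, Hollowpine, Fernhollow, Ashgrove, Juniper
Last habitat: Elkhorn with 105 animals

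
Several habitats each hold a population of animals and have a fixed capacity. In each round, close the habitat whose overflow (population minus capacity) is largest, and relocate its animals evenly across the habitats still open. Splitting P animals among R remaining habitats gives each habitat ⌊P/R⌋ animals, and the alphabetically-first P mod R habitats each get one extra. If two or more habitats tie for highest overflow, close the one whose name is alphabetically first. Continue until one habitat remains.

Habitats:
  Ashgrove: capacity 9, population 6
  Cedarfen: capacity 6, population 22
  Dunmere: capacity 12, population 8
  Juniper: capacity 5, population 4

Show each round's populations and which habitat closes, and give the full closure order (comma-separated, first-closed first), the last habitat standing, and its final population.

Round 1: Ashgrove=6 Cedarfen=22 Dunmere=8 Juniper=4 → close Cedarfen (overflow 16)
  22÷3 = 7 each, +1 to first 1
Round 2: Ashgrove=14 Dunmere=15 Juniper=11 → close Juniper (overflow 6)
  11÷2 = 5 each, +1 to first 1
Round 3: Ashgrove=20 Dunmere=20 → close Ashgrove (overflow 11)
  20÷1 = 20 each, +1 to first 0

Closure order: Cedarfen, Juniper, Ashgrove
Last habitat: Dunmere with 40 animals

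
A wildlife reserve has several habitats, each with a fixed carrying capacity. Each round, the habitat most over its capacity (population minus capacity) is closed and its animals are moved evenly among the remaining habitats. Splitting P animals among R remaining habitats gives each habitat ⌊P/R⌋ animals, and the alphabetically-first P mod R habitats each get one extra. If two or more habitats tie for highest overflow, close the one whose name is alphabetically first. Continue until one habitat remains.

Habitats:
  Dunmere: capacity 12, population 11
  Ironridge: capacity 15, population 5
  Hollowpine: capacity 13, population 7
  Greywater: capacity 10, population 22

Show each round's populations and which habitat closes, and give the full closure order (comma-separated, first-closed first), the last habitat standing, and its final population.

Closure order: Greywater, Dunmere, Hollowpine
Last habitat: Ironridge with 45 animals

Round 1: Dunmere=11 Greywater=22 Hollowpine=7 Ironridge=5 → close Greywater (overflow 12)
  22÷3 = 7 each, +1 to first 1
Round 2: Dunmere=19 Hollowpine=14 Ironridge=12 → close Dunmere (overflow 7)
  19÷2 = 9 each, +1 to first 1
Round 3: Hollowpine=24 Ironridge=21 → close Hollowpine (overflow 11)
  24÷1 = 24 each, +1 to first 0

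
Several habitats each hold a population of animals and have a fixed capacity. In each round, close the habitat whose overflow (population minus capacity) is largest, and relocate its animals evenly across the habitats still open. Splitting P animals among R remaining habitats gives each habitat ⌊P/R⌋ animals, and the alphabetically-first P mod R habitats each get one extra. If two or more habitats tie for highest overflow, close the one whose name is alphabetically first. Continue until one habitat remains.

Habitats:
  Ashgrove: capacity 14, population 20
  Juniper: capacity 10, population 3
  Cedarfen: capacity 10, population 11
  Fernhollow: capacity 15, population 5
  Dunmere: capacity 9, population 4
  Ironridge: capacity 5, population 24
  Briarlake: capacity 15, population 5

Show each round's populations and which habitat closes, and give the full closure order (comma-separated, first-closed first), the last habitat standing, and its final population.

Round 1: Ashgrove=20 Briarlake=5 Cedarfen=11 Dunmere=4 Fernhollow=5 Ironridge=24 Juniper=3 → close Ironridge (overflow 19)
  24÷6 = 4 each, +1 to first 0
Round 2: Ashgrove=24 Briarlake=9 Cedarfen=15 Dunmere=8 Fernhollow=9 Juniper=7 → close Ashgrove (overflow 10)
  24÷5 = 4 each, +1 to first 4
Round 3: Briarlake=14 Cedarfen=20 Dunmere=13 Fernhollow=14 Juniper=11 → close Cedarfen (overflow 10)
  20÷4 = 5 each, +1 to first 0
Round 4: Briarlake=19 Dunmere=18 Fernhollow=19 Juniper=16 → close Dunmere (overflow 9)
  18÷3 = 6 each, +1 to first 0
Round 5: Briarlake=25 Fernhollow=25 Juniper=22 → close Juniper (overflow 12)
  22÷2 = 11 each, +1 to first 0
Round 6: Briarlake=36 Fernhollow=36 → close Briarlake (overflow 21)
  36÷1 = 36 each, +1 to first 0

Closure order: Ironridge, Ashgrove, Cedarfen, Dunmere, Juniper, Briarlake
Last habitat: Fernhollow with 72 animals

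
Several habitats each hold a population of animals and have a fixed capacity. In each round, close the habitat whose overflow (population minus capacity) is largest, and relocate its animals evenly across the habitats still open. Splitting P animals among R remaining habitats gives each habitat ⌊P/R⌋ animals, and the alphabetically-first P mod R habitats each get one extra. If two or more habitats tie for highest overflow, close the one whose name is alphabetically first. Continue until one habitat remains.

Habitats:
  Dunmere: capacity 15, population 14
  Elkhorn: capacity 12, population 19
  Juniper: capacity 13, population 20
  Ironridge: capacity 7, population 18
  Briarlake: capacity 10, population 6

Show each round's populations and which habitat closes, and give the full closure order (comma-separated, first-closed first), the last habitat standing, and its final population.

Round 1: Briarlake=6 Dunmere=14 Elkhorn=19 Ironridge=18 Juniper=20 → close Ironridge (overflow 11)
  18÷4 = 4 each, +1 to first 2
Round 2: Briarlake=11 Dunmere=19 Elkhorn=23 Juniper=24 → close Elkhorn (overflow 11)
  23÷3 = 7 each, +1 to first 2
Round 3: Briarlake=19 Dunmere=27 Juniper=31 → close Juniper (overflow 18)
  31÷2 = 15 each, +1 to first 1
Round 4: Briarlake=35 Dunmere=42 → close Dunmere (overflow 27)
  42÷1 = 42 each, +1 to first 0

Closure order: Ironridge, Elkhorn, Juniper, Dunmere
Last habitat: Briarlake with 77 animals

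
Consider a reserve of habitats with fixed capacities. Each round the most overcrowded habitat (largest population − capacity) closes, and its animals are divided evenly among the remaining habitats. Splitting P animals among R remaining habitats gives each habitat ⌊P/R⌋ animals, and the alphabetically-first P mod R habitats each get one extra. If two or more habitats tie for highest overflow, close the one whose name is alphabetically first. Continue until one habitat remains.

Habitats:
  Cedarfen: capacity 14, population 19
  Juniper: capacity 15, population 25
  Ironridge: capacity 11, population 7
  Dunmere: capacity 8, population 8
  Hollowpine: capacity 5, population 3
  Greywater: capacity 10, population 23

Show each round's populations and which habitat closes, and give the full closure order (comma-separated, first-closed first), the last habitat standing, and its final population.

Closure order: Greywater, Juniper, Cedarfen, Dunmere, Hollowpine
Last habitat: Ironridge with 85 animals

Round 1: Cedarfen=19 Dunmere=8 Greywater=23 Hollowpine=3 Ironridge=7 Juniper=25 → close Greywater (overflow 13)
  23÷5 = 4 each, +1 to first 3
Round 2: Cedarfen=24 Dunmere=13 Hollowpine=8 Ironridge=11 Juniper=29 → close Juniper (overflow 14)
  29÷4 = 7 each, +1 to first 1
Round 3: Cedarfen=32 Dunmere=20 Hollowpine=15 Ironridge=18 → close Cedarfen (overflow 18)
  32÷3 = 10 each, +1 to first 2
Round 4: Dunmere=31 Hollowpine=26 Ironridge=28 → close Dunmere (overflow 23)
  31÷2 = 15 each, +1 to first 1
Round 5: Hollowpine=42 Ironridge=43 → close Hollowpine (overflow 37)
  42÷1 = 42 each, +1 to first 0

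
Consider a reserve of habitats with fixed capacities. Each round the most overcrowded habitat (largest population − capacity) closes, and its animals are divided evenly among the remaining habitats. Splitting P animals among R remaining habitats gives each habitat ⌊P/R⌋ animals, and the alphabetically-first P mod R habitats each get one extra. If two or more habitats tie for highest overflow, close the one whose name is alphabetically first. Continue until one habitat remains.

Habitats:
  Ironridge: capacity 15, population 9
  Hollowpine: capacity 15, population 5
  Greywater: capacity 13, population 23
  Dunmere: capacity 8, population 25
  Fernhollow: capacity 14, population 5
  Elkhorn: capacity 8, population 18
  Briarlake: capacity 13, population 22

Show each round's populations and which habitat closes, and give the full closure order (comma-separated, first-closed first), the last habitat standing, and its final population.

Closure order: Dunmere, Briarlake, Elkhorn, Greywater, Ironridge, Fernhollow
Last habitat: Hollowpine with 107 animals

Round 1: Briarlake=22 Dunmere=25 Elkhorn=18 Fernhollow=5 Greywater=23 Hollowpine=5 Ironridge=9 → close Dunmere (overflow 17)
  25÷6 = 4 each, +1 to first 1
Round 2: Briarlake=27 Elkhorn=22 Fernhollow=9 Greywater=27 Hollowpine=9 Ironridge=13 → close Briarlake (overflow 14)
  27÷5 = 5 each, +1 to first 2
Round 3: Elkhorn=28 Fernhollow=15 Greywater=32 Hollowpine=14 Ironridge=18 → close Elkhorn (overflow 20)
  28÷4 = 7 each, +1 to first 0
Round 4: Fernhollow=22 Greywater=39 Hollowpine=21 Ironridge=25 → close Greywater (overflow 26)
  39÷3 = 13 each, +1 to first 0
Round 5: Fernhollow=35 Hollowpine=34 Ironridge=38 → close Ironridge (overflow 23)
  38÷2 = 19 each, +1 to first 0
Round 6: Fernhollow=54 Hollowpine=53 → close Fernhollow (overflow 40)
  54÷1 = 54 each, +1 to first 0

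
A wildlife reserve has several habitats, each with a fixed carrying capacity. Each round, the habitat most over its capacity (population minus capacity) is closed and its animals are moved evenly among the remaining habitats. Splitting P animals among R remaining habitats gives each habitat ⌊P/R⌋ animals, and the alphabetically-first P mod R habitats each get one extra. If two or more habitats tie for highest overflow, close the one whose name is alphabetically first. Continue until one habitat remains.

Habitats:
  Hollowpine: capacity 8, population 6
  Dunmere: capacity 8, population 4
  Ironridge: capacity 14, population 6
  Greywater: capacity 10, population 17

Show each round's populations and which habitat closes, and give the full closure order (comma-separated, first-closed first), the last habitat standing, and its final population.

Closure order: Greywater, Hollowpine, Dunmere
Last habitat: Ironridge with 33 animals

Round 1: Dunmere=4 Greywater=17 Hollowpine=6 Ironridge=6 → close Greywater (overflow 7)
  17÷3 = 5 each, +1 to first 2
Round 2: Dunmere=10 Hollowpine=12 Ironridge=11 → close Hollowpine (overflow 4)
  12÷2 = 6 each, +1 to first 0
Round 3: Dunmere=16 Ironridge=17 → close Dunmere (overflow 8)
  16÷1 = 16 each, +1 to first 0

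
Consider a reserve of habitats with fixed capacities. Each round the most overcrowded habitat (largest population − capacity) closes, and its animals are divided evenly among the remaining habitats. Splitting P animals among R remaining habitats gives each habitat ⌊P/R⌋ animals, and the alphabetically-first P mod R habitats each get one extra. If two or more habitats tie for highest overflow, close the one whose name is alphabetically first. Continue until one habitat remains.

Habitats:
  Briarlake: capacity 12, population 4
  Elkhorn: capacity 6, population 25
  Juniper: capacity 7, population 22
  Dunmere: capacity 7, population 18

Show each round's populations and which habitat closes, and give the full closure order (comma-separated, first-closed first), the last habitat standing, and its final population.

Closure order: Elkhorn, Juniper, Dunmere
Last habitat: Briarlake with 69 animals

Round 1: Briarlake=4 Dunmere=18 Elkhorn=25 Juniper=22 → close Elkhorn (overflow 19)
  25÷3 = 8 each, +1 to first 1
Round 2: Briarlake=13 Dunmere=26 Juniper=30 → close Juniper (overflow 23)
  30÷2 = 15 each, +1 to first 0
Round 3: Briarlake=28 Dunmere=41 → close Dunmere (overflow 34)
  41÷1 = 41 each, +1 to first 0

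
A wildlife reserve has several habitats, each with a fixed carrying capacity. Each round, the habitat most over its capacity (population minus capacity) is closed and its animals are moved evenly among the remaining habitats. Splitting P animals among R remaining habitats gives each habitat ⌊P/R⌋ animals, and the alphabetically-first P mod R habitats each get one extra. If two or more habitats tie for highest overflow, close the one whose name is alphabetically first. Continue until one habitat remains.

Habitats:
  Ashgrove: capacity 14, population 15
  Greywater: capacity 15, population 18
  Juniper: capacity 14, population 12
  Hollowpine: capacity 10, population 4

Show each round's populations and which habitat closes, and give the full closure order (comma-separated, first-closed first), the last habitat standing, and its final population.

Round 1: Ashgrove=15 Greywater=18 Hollowpine=4 Juniper=12 → close Greywater (overflow 3)
  18÷3 = 6 each, +1 to first 0
Round 2: Ashgrove=21 Hollowpine=10 Juniper=18 → close Ashgrove (overflow 7)
  21÷2 = 10 each, +1 to first 1
Round 3: Hollowpine=21 Juniper=28 → close Juniper (overflow 14)
  28÷1 = 28 each, +1 to first 0

Closure order: Greywater, Ashgrove, Juniper
Last habitat: Hollowpine with 49 animals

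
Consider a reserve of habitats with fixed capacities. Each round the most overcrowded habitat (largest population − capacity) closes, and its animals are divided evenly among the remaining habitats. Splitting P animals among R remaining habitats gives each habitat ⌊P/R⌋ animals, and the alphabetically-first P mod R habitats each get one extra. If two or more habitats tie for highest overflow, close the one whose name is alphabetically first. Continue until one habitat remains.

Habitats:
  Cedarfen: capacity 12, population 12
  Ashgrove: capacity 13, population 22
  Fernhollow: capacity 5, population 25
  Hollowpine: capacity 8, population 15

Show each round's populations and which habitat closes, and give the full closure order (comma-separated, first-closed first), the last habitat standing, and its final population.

Closure order: Fernhollow, Ashgrove, Hollowpine
Last habitat: Cedarfen with 74 animals

Round 1: Ashgrove=22 Cedarfen=12 Fernhollow=25 Hollowpine=15 → close Fernhollow (overflow 20)
  25÷3 = 8 each, +1 to first 1
Round 2: Ashgrove=31 Cedarfen=20 Hollowpine=23 → close Ashgrove (overflow 18)
  31÷2 = 15 each, +1 to first 1
Round 3: Cedarfen=36 Hollowpine=38 → close Hollowpine (overflow 30)
  38÷1 = 38 each, +1 to first 0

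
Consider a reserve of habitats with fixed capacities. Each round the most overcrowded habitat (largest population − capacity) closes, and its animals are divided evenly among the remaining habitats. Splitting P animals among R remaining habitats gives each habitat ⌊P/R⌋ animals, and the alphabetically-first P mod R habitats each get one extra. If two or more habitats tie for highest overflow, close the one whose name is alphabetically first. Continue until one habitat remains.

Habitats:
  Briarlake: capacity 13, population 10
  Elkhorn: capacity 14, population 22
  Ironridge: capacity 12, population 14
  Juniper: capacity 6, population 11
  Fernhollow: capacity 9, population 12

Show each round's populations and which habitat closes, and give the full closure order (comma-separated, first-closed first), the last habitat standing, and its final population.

Closure order: Elkhorn, Juniper, Fernhollow, Ironridge
Last habitat: Briarlake with 69 animals

Round 1: Briarlake=10 Elkhorn=22 Fernhollow=12 Ironridge=14 Juniper=11 → close Elkhorn (overflow 8)
  22÷4 = 5 each, +1 to first 2
Round 2: Briarlake=16 Fernhollow=18 Ironridge=19 Juniper=16 → close Juniper (overflow 10)
  16÷3 = 5 each, +1 to first 1
Round 3: Briarlake=22 Fernhollow=23 Ironridge=24 → close Fernhollow (overflow 14)
  23÷2 = 11 each, +1 to first 1
Round 4: Briarlake=34 Ironridge=35 → close Ironridge (overflow 23)
  35÷1 = 35 each, +1 to first 0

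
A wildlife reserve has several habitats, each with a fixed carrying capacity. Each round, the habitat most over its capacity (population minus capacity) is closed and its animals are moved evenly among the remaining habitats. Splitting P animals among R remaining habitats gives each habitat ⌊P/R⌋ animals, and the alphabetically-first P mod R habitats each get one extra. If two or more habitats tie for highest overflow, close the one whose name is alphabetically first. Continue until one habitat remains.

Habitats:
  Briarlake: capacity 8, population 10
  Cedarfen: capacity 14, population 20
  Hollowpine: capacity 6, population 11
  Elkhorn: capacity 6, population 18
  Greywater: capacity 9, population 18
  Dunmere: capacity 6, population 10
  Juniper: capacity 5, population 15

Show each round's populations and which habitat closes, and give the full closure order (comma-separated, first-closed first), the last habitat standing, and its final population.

Round 1: Briarlake=10 Cedarfen=20 Dunmere=10 Elkhorn=18 Greywater=18 Hollowpine=11 Juniper=15 → close Elkhorn (overflow 12)
  18÷6 = 3 each, +1 to first 0
Round 2: Briarlake=13 Cedarfen=23 Dunmere=13 Greywater=21 Hollowpine=14 Juniper=18 → close Juniper (overflow 13)
  18÷5 = 3 each, +1 to first 3
Round 3: Briarlake=17 Cedarfen=27 Dunmere=17 Greywater=24 Hollowpine=17 → close Greywater (overflow 15)
  24÷4 = 6 each, +1 to first 0
Round 4: Briarlake=23 Cedarfen=33 Dunmere=23 Hollowpine=23 → close Cedarfen (overflow 19)
  33÷3 = 11 each, +1 to first 0
Round 5: Briarlake=34 Dunmere=34 Hollowpine=34 → close Dunmere (overflow 28)
  34÷2 = 17 each, +1 to first 0
Round 6: Briarlake=51 Hollowpine=51 → close Hollowpine (overflow 45)
  51÷1 = 51 each, +1 to first 0

Closure order: Elkhorn, Juniper, Greywater, Cedarfen, Dunmere, Hollowpine
Last habitat: Briarlake with 102 animals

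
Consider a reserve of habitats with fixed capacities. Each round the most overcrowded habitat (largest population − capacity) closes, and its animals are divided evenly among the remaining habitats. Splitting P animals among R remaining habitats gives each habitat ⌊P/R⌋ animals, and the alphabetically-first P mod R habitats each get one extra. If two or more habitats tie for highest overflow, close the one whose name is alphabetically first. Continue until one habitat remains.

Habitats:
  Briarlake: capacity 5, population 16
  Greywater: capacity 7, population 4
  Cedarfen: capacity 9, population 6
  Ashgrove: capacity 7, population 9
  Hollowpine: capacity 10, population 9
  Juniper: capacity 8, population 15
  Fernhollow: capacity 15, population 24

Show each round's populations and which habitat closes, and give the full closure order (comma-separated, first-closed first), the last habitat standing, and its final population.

Round 1: Ashgrove=9 Briarlake=16 Cedarfen=6 Fernhollow=24 Greywater=4 Hollowpine=9 Juniper=15 → close Briarlake (overflow 11)
  16÷6 = 2 each, +1 to first 4
Round 2: Ashgrove=12 Cedarfen=9 Fernhollow=27 Greywater=7 Hollowpine=11 Juniper=17 → close Fernhollow (overflow 12)
  27÷5 = 5 each, +1 to first 2
Round 3: Ashgrove=18 Cedarfen=15 Greywater=12 Hollowpine=16 Juniper=22 → close Juniper (overflow 14)
  22÷4 = 5 each, +1 to first 2
Round 4: Ashgrove=24 Cedarfen=21 Greywater=17 Hollowpine=21 → close Ashgrove (overflow 17)
  24÷3 = 8 each, +1 to first 0
Round 5: Cedarfen=29 Greywater=25 Hollowpine=29 → close Cedarfen (overflow 20)
  29÷2 = 14 each, +1 to first 1
Round 6: Greywater=40 Hollowpine=43 → close Greywater (overflow 33)
  40÷1 = 40 each, +1 to first 0

Closure order: Briarlake, Fernhollow, Juniper, Ashgrove, Cedarfen, Greywater
Last habitat: Hollowpine with 83 animals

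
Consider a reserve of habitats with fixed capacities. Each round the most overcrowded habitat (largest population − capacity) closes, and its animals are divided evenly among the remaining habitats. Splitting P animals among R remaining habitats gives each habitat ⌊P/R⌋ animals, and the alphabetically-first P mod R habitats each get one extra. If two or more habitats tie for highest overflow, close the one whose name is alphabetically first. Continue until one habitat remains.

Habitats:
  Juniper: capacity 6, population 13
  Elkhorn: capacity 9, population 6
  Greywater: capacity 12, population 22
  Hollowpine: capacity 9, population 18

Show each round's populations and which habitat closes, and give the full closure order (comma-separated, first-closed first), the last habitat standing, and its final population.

Round 1: Elkhorn=6 Greywater=22 Hollowpine=18 Juniper=13 → close Greywater (overflow 10)
  22÷3 = 7 each, +1 to first 1
Round 2: Elkhorn=14 Hollowpine=25 Juniper=20 → close Hollowpine (overflow 16)
  25÷2 = 12 each, +1 to first 1
Round 3: Elkhorn=27 Juniper=32 → close Juniper (overflow 26)
  32÷1 = 32 each, +1 to first 0

Closure order: Greywater, Hollowpine, Juniper
Last habitat: Elkhorn with 59 animals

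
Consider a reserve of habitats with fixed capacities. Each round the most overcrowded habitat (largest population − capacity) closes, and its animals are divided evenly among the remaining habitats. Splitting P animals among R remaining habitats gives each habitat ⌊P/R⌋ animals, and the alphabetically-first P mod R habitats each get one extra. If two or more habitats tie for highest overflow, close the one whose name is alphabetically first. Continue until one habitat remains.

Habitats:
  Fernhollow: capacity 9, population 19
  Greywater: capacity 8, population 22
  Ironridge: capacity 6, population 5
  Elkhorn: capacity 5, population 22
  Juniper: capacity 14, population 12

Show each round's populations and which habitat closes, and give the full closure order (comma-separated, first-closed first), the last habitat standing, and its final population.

Closure order: Elkhorn, Greywater, Fernhollow, Ironridge
Last habitat: Juniper with 80 animals

Round 1: Elkhorn=22 Fernhollow=19 Greywater=22 Ironridge=5 Juniper=12 → close Elkhorn (overflow 17)
  22÷4 = 5 each, +1 to first 2
Round 2: Fernhollow=25 Greywater=28 Ironridge=10 Juniper=17 → close Greywater (overflow 20)
  28÷3 = 9 each, +1 to first 1
Round 3: Fernhollow=35 Ironridge=19 Juniper=26 → close Fernhollow (overflow 26)
  35÷2 = 17 each, +1 to first 1
Round 4: Ironridge=37 Juniper=43 → close Ironridge (overflow 31)
  37÷1 = 37 each, +1 to first 0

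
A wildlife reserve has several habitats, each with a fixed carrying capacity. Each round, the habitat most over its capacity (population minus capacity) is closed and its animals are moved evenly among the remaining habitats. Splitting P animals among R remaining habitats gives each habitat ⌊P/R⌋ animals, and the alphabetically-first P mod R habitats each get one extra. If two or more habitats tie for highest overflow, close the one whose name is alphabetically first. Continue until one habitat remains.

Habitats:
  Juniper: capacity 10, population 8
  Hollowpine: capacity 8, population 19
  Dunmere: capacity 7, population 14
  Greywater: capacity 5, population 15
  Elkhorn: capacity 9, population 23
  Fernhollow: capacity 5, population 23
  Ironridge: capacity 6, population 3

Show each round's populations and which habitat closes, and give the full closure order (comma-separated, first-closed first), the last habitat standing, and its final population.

Closure order: Fernhollow, Elkhorn, Greywater, Hollowpine, Dunmere, Ironridge
Last habitat: Juniper with 105 animals

Round 1: Dunmere=14 Elkhorn=23 Fernhollow=23 Greywater=15 Hollowpine=19 Ironridge=3 Juniper=8 → close Fernhollow (overflow 18)
  23÷6 = 3 each, +1 to first 5
Round 2: Dunmere=18 Elkhorn=27 Greywater=19 Hollowpine=23 Ironridge=7 Juniper=11 → close Elkhorn (overflow 18)
  27÷5 = 5 each, +1 to first 2
Round 3: Dunmere=24 Greywater=25 Hollowpine=28 Ironridge=12 Juniper=16 → close Greywater (overflow 20)
  25÷4 = 6 each, +1 to first 1
Round 4: Dunmere=31 Hollowpine=34 Ironridge=18 Juniper=22 → close Hollowpine (overflow 26)
  34÷3 = 11 each, +1 to first 1
Round 5: Dunmere=43 Ironridge=29 Juniper=33 → close Dunmere (overflow 36)
  43÷2 = 21 each, +1 to first 1
Round 6: Ironridge=51 Juniper=54 → close Ironridge (overflow 45)
  51÷1 = 51 each, +1 to first 0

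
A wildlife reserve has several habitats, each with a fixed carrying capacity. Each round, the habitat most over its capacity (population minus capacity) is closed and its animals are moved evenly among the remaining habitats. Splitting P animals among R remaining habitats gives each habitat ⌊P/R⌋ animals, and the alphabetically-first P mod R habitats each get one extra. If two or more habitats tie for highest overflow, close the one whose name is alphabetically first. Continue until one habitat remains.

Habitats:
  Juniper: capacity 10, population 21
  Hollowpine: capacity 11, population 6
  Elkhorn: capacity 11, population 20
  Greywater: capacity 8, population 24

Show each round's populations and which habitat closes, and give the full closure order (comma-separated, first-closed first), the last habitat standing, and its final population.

Round 1: Elkhorn=20 Greywater=24 Hollowpine=6 Juniper=21 → close Greywater (overflow 16)
  24÷3 = 8 each, +1 to first 0
Round 2: Elkhorn=28 Hollowpine=14 Juniper=29 → close Juniper (overflow 19)
  29÷2 = 14 each, +1 to first 1
Round 3: Elkhorn=43 Hollowpine=28 → close Elkhorn (overflow 32)
  43÷1 = 43 each, +1 to first 0

Closure order: Greywater, Juniper, Elkhorn
Last habitat: Hollowpine with 71 animals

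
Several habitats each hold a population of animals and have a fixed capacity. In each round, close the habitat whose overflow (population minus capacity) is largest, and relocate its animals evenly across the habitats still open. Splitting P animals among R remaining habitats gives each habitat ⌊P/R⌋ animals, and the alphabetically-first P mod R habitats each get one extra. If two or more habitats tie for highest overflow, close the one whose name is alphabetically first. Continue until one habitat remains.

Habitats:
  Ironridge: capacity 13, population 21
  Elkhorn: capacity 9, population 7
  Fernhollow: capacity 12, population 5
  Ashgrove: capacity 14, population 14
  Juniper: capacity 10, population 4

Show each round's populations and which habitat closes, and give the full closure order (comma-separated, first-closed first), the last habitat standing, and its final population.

Closure order: Ironridge, Ashgrove, Elkhorn, Fernhollow
Last habitat: Juniper with 51 animals

Round 1: Ashgrove=14 Elkhorn=7 Fernhollow=5 Ironridge=21 Juniper=4 → close Ironridge (overflow 8)
  21÷4 = 5 each, +1 to first 1
Round 2: Ashgrove=20 Elkhorn=12 Fernhollow=10 Juniper=9 → close Ashgrove (overflow 6)
  20÷3 = 6 each, +1 to first 2
Round 3: Elkhorn=19 Fernhollow=17 Juniper=15 → close Elkhorn (overflow 10)
  19÷2 = 9 each, +1 to first 1
Round 4: Fernhollow=27 Juniper=24 → close Fernhollow (overflow 15)
  27÷1 = 27 each, +1 to first 0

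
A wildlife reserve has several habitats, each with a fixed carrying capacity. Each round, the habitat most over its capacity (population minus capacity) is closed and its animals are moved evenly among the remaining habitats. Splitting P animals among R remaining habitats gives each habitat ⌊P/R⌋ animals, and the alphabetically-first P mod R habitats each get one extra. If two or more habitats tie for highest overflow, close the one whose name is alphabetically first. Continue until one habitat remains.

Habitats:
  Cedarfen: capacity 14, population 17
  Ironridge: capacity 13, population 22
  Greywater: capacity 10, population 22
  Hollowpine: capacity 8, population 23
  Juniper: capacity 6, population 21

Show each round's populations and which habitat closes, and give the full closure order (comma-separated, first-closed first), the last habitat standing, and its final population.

Closure order: Hollowpine, Juniper, Greywater, Ironridge
Last habitat: Cedarfen with 105 animals

Round 1: Cedarfen=17 Greywater=22 Hollowpine=23 Ironridge=22 Juniper=21 → close Hollowpine (overflow 15)
  23÷4 = 5 each, +1 to first 3
Round 2: Cedarfen=23 Greywater=28 Ironridge=28 Juniper=26 → close Juniper (overflow 20)
  26÷3 = 8 each, +1 to first 2
Round 3: Cedarfen=32 Greywater=37 Ironridge=36 → close Greywater (overflow 27)
  37÷2 = 18 each, +1 to first 1
Round 4: Cedarfen=51 Ironridge=54 → close Ironridge (overflow 41)
  54÷1 = 54 each, +1 to first 0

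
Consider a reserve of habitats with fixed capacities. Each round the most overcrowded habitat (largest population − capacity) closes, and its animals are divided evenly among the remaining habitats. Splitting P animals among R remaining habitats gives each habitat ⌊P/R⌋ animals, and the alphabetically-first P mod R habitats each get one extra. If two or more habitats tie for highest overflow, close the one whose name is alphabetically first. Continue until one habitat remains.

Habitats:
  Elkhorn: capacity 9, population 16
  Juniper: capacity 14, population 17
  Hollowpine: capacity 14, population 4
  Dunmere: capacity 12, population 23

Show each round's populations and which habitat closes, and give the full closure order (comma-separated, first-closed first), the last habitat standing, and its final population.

Round 1: Dunmere=23 Elkhorn=16 Hollowpine=4 Juniper=17 → close Dunmere (overflow 11)
  23÷3 = 7 each, +1 to first 2
Round 2: Elkhorn=24 Hollowpine=12 Juniper=24 → close Elkhorn (overflow 15)
  24÷2 = 12 each, +1 to first 0
Round 3: Hollowpine=24 Juniper=36 → close Juniper (overflow 22)
  36÷1 = 36 each, +1 to first 0

Closure order: Dunmere, Elkhorn, Juniper
Last habitat: Hollowpine with 60 animals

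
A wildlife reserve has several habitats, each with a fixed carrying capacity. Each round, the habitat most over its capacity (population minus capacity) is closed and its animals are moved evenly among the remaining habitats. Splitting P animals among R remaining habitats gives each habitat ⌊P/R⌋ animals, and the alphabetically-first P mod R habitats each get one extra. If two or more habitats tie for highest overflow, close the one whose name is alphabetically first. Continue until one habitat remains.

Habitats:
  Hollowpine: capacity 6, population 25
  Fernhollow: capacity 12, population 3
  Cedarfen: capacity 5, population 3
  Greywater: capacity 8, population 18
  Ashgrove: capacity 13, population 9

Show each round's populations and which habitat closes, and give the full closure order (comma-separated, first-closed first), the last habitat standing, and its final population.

Closure order: Hollowpine, Greywater, Cedarfen, Ashgrove
Last habitat: Fernhollow with 58 animals

Round 1: Ashgrove=9 Cedarfen=3 Fernhollow=3 Greywater=18 Hollowpine=25 → close Hollowpine (overflow 19)
  25÷4 = 6 each, +1 to first 1
Round 2: Ashgrove=16 Cedarfen=9 Fernhollow=9 Greywater=24 → close Greywater (overflow 16)
  24÷3 = 8 each, +1 to first 0
Round 3: Ashgrove=24 Cedarfen=17 Fernhollow=17 → close Cedarfen (overflow 12)
  17÷2 = 8 each, +1 to first 1
Round 4: Ashgrove=33 Fernhollow=25 → close Ashgrove (overflow 20)
  33÷1 = 33 each, +1 to first 0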